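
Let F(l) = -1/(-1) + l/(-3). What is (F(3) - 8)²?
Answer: 64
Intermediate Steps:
F(l) = 1 - l/3 (F(l) = -1*(-1) + l*(-⅓) = 1 - l/3)
(F(3) - 8)² = ((1 - ⅓*3) - 8)² = ((1 - 1) - 8)² = (0 - 8)² = (-8)² = 64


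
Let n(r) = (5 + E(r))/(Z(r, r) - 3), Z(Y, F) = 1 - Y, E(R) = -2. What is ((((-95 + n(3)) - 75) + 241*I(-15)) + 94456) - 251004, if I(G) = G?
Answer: -801668/5 ≈ -1.6033e+5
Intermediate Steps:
n(r) = 3/(-2 - r) (n(r) = (5 - 2)/((1 - r) - 3) = 3/(-2 - r))
((((-95 + n(3)) - 75) + 241*I(-15)) + 94456) - 251004 = ((((-95 - 3/(2 + 3)) - 75) + 241*(-15)) + 94456) - 251004 = ((((-95 - 3/5) - 75) - 3615) + 94456) - 251004 = (((-478/5 - 75) - 3615) + 94456) - 251004 = ((-853/5 - 3615) + 94456) - 251004 = (-18928/5 + 94456) - 251004 = 453352/5 - 251004 = -801668/5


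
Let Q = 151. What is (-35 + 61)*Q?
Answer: 3926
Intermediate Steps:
(-35 + 61)*Q = (-35 + 61)*151 = 26*151 = 3926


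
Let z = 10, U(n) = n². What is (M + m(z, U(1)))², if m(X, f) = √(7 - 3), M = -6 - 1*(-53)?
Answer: 2401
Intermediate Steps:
M = 47 (M = -6 + 53 = 47)
m(X, f) = 2 (m(X, f) = √4 = 2)
(M + m(z, U(1)))² = (47 + 2)² = 49² = 2401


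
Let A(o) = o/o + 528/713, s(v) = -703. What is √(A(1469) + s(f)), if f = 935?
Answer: I*√356498574/713 ≈ 26.481*I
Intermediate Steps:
A(o) = 1241/713 (A(o) = 1 + 528*(1/713) = 1 + 528/713 = 1241/713)
√(A(1469) + s(f)) = √(1241/713 - 703) = √(-499998/713) = I*√356498574/713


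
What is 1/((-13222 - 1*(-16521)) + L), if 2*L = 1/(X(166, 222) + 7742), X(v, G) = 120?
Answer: 15724/51873477 ≈ 0.00030312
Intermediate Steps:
L = 1/15724 (L = 1/(2*(120 + 7742)) = (1/2)/7862 = (1/2)*(1/7862) = 1/15724 ≈ 6.3597e-5)
1/((-13222 - 1*(-16521)) + L) = 1/((-13222 - 1*(-16521)) + 1/15724) = 1/((-13222 + 16521) + 1/15724) = 1/(3299 + 1/15724) = 1/(51873477/15724) = 15724/51873477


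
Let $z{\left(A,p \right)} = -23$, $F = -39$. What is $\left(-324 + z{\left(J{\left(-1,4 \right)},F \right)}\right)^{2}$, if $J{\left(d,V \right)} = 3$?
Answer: $120409$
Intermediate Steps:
$\left(-324 + z{\left(J{\left(-1,4 \right)},F \right)}\right)^{2} = \left(-324 - 23\right)^{2} = \left(-347\right)^{2} = 120409$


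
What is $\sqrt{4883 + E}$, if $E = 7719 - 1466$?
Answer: $8 \sqrt{174} \approx 105.53$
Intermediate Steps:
$E = 6253$
$\sqrt{4883 + E} = \sqrt{4883 + 6253} = \sqrt{11136} = 8 \sqrt{174}$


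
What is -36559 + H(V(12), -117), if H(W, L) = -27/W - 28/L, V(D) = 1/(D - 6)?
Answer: -4296329/117 ≈ -36721.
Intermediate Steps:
V(D) = 1/(-6 + D)
H(W, L) = -28/L - 27/W
-36559 + H(V(12), -117) = -36559 + (-28/(-117) - 27/(1/(-6 + 12))) = -36559 + (-28*(-1/117) - 27/(1/6)) = -36559 + (28/117 - 27/1/6) = -36559 + (28/117 - 27*6) = -36559 + (28/117 - 162) = -36559 - 18926/117 = -4296329/117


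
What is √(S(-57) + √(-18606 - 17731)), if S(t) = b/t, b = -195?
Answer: √(1235 + 361*I*√36337)/19 ≈ 9.8508 + 9.6755*I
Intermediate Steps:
S(t) = -195/t
√(S(-57) + √(-18606 - 17731)) = √(-195/(-57) + √(-18606 - 17731)) = √(-195*(-1/57) + √(-36337)) = √(65/19 + I*√36337)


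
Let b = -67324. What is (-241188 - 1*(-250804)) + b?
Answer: -57708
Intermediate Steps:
(-241188 - 1*(-250804)) + b = (-241188 - 1*(-250804)) - 67324 = (-241188 + 250804) - 67324 = 9616 - 67324 = -57708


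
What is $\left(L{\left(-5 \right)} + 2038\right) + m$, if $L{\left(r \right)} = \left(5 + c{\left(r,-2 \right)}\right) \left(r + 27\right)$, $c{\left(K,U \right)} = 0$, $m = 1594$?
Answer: $3742$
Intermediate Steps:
$L{\left(r \right)} = 135 + 5 r$ ($L{\left(r \right)} = \left(5 + 0\right) \left(r + 27\right) = 5 \left(27 + r\right) = 135 + 5 r$)
$\left(L{\left(-5 \right)} + 2038\right) + m = \left(\left(135 + 5 \left(-5\right)\right) + 2038\right) + 1594 = \left(\left(135 - 25\right) + 2038\right) + 1594 = \left(110 + 2038\right) + 1594 = 2148 + 1594 = 3742$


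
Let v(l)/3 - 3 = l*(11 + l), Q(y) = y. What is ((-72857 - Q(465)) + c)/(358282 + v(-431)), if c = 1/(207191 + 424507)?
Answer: -46317360755/569381623998 ≈ -0.081347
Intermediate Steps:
v(l) = 9 + 3*l*(11 + l) (v(l) = 9 + 3*(l*(11 + l)) = 9 + 3*l*(11 + l))
c = 1/631698 ≈ 1.5830e-6
((-72857 - Q(465)) + c)/(358282 + v(-431)) = ((-72857 - 1*465) + 1/631698)/(358282 + (9 + 3*(-431)² + 33*(-431))) = ((-72857 - 465) + 1/631698)/(358282 + (9 + 3*185761 - 14223)) = (-73322 + 1/631698)/(358282 + (9 + 557283 - 14223)) = -46317360755/(631698*(358282 + 543069)) = -46317360755/631698/901351 = -46317360755/631698*1/901351 = -46317360755/569381623998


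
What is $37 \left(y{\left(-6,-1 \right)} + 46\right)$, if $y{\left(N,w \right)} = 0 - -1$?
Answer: $1739$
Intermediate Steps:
$y{\left(N,w \right)} = 1$ ($y{\left(N,w \right)} = 0 + 1 = 1$)
$37 \left(y{\left(-6,-1 \right)} + 46\right) = 37 \left(1 + 46\right) = 37 \cdot 47 = 1739$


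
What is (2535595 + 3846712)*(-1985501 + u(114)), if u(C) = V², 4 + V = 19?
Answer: -12670640911732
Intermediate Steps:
V = 15 (V = -4 + 19 = 15)
u(C) = 225 (u(C) = 15² = 225)
(2535595 + 3846712)*(-1985501 + u(114)) = (2535595 + 3846712)*(-1985501 + 225) = 6382307*(-1985276) = -12670640911732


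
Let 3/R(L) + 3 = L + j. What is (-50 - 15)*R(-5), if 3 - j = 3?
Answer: 195/8 ≈ 24.375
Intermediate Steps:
j = 0 (j = 3 - 1*3 = 3 - 3 = 0)
R(L) = 3/(-3 + L) (R(L) = 3/(-3 + (L + 0)) = 3/(-3 + L))
(-50 - 15)*R(-5) = (-50 - 15)*(3/(-3 - 5)) = -195/(-8) = -195*(-1)/8 = -65*(-3/8) = 195/8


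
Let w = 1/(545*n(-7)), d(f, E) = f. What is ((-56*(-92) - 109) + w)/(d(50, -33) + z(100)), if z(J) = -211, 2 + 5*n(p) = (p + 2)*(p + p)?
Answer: -37378717/1193332 ≈ -31.323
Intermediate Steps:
n(p) = -⅖ + 2*p*(2 + p)/5 (n(p) = -⅖ + ((p + 2)*(p + p))/5 = -⅖ + ((2 + p)*(2*p))/5 = -⅖ + (2*p*(2 + p))/5 = -⅖ + 2*p*(2 + p)/5)
w = 1/7412 (w = 1/(545*(-⅖ + (⅖)*(-7)² + (⅘)*(-7))) = 1/(545*(-⅖ + (⅖)*49 - 28/5)) = 1/(545*(-⅖ + 98/5 - 28/5)) = 1/(545*(68/5)) = 1/7412 ≈ 0.00013492)
((-56*(-92) - 109) + w)/(d(50, -33) + z(100)) = ((-56*(-92) - 109) + 1/7412)/(50 - 211) = ((5152 - 109) + 1/7412)/(-161) = (5043 + 1/7412)*(-1/161) = (37378717/7412)*(-1/161) = -37378717/1193332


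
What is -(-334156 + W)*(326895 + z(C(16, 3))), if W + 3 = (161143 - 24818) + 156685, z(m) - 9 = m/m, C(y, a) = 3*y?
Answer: 13451813845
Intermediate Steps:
z(m) = 10 (z(m) = 9 + m/m = 9 + 1 = 10)
W = 293007 (W = -3 + ((161143 - 24818) + 156685) = -3 + (136325 + 156685) = -3 + 293010 = 293007)
-(-334156 + W)*(326895 + z(C(16, 3))) = -(-334156 + 293007)*(326895 + 10) = -(-41149)*326905 = -1*(-13451813845) = 13451813845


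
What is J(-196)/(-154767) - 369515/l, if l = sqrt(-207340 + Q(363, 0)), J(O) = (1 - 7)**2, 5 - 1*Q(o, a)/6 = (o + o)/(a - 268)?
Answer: -12/51589 + 369515*I*sqrt(930541627)/13888681 ≈ -0.00023261 + 811.59*I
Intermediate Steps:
Q(o, a) = 30 - 12*o/(-268 + a) (Q(o, a) = 30 - 6*(o + o)/(a - 268) = 30 - 6*2*o/(-268 + a) = 30 - 12*o/(-268 + a))
J(O) = 36 (J(O) = (-6)**2 = 36)
l = I*sqrt(930541627)/67 (l = sqrt(-207340 + 6*(-1340 - 2*363 + 5*0)/(-268 + 0)) = sqrt(-207340 + 6*(-1340 - 726 + 0)/(-268)) = sqrt(-207340 + 6*(-1/268)*(-2066)) = sqrt(-207340 + 3099/67) = sqrt(-13888681/67) = I*sqrt(930541627)/67 ≈ 455.3*I)
J(-196)/(-154767) - 369515/l = 36/(-154767) - 369515*(-I*sqrt(930541627)/13888681) = 36*(-1/154767) - (-369515)*I*sqrt(930541627)/13888681 = -12/51589 + 369515*I*sqrt(930541627)/13888681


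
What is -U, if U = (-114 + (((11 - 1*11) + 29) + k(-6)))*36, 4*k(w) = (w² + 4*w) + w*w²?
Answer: 4896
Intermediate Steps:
k(w) = w + w²/4 + w³/4 (k(w) = ((w² + 4*w) + w*w²)/4 = ((w² + 4*w) + w³)/4 = (w² + w³ + 4*w)/4 = w + w²/4 + w³/4)
U = -4896 (U = (-114 + (((11 - 1*11) + 29) + (¼)*(-6)*(4 - 6 + (-6)²)))*36 = (-114 + (((11 - 11) + 29) + (¼)*(-6)*(4 - 6 + 36)))*36 = (-114 + ((0 + 29) + (¼)*(-6)*34))*36 = (-114 + (29 - 51))*36 = (-114 - 22)*36 = -136*36 = -4896)
-U = -1*(-4896) = 4896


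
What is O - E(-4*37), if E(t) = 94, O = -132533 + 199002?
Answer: 66375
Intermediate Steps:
O = 66469
O - E(-4*37) = 66469 - 1*94 = 66469 - 94 = 66375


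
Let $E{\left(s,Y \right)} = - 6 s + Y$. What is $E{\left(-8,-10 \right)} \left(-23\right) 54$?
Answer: $-47196$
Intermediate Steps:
$E{\left(s,Y \right)} = Y - 6 s$
$E{\left(-8,-10 \right)} \left(-23\right) 54 = \left(-10 - -48\right) \left(-23\right) 54 = \left(-10 + 48\right) \left(-23\right) 54 = 38 \left(-23\right) 54 = \left(-874\right) 54 = -47196$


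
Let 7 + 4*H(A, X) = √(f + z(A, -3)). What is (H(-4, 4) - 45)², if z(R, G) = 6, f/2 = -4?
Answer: (187 - I*√2)²/16 ≈ 2185.4 - 33.057*I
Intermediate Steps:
f = -8 (f = 2*(-4) = -8)
H(A, X) = -7/4 + I*√2/4 (H(A, X) = -7/4 + √(-8 + 6)/4 = -7/4 + √(-2)/4 = -7/4 + (I*√2)/4 = -7/4 + I*√2/4)
(H(-4, 4) - 45)² = ((-7/4 + I*√2/4) - 45)² = (-187/4 + I*√2/4)²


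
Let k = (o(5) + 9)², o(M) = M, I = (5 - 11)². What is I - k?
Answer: -160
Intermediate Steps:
I = 36 (I = (-6)² = 36)
k = 196 (k = (5 + 9)² = 14² = 196)
I - k = 36 - 1*196 = 36 - 196 = -160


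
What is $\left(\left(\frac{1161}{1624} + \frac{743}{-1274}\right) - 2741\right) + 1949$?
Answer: $- \frac{117025465}{147784} \approx -791.87$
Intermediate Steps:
$\left(\left(\frac{1161}{1624} + \frac{743}{-1274}\right) - 2741\right) + 1949 = \left(\left(1161 \cdot \frac{1}{1624} + 743 \left(- \frac{1}{1274}\right)\right) - 2741\right) + 1949 = \left(\left(\frac{1161}{1624} - \frac{743}{1274}\right) - 2741\right) + 1949 = \left(\frac{19463}{147784} - 2741\right) + 1949 = - \frac{405056481}{147784} + 1949 = - \frac{117025465}{147784}$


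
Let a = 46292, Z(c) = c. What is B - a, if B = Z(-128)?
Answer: -46420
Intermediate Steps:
B = -128
B - a = -128 - 1*46292 = -128 - 46292 = -46420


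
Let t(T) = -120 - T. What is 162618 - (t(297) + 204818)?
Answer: -41783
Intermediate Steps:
162618 - (t(297) + 204818) = 162618 - ((-120 - 1*297) + 204818) = 162618 - ((-120 - 297) + 204818) = 162618 - (-417 + 204818) = 162618 - 1*204401 = 162618 - 204401 = -41783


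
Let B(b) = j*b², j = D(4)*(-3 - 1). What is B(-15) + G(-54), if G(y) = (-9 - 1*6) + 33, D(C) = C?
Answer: -3582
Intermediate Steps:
j = -16 (j = 4*(-3 - 1) = 4*(-4) = -16)
G(y) = 18 (G(y) = (-9 - 6) + 33 = -15 + 33 = 18)
B(b) = -16*b²
B(-15) + G(-54) = -16*(-15)² + 18 = -16*225 + 18 = -3600 + 18 = -3582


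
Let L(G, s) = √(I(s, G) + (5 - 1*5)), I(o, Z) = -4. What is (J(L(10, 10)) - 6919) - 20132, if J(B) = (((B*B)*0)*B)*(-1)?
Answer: -27051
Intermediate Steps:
L(G, s) = 2*I (L(G, s) = √(-4 + (5 - 1*5)) = √(-4 + (5 - 5)) = √(-4 + 0) = √(-4) = 2*I)
J(B) = 0 (J(B) = ((B²*0)*B)*(-1) = (0*B)*(-1) = 0*(-1) = 0)
(J(L(10, 10)) - 6919) - 20132 = (0 - 6919) - 20132 = -6919 - 20132 = -27051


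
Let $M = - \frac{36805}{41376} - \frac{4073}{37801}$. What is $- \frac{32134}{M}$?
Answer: $\frac{50259316891584}{1559790253} \approx 32222.0$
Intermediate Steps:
$M = - \frac{1559790253}{1564054176}$ ($M = \left(-36805\right) \frac{1}{41376} - \frac{4073}{37801} = - \frac{36805}{41376} - \frac{4073}{37801} = - \frac{1559790253}{1564054176} \approx -0.99727$)
$- \frac{32134}{M} = - \frac{32134}{- \frac{1559790253}{1564054176}} = \left(-32134\right) \left(- \frac{1564054176}{1559790253}\right) = \frac{50259316891584}{1559790253}$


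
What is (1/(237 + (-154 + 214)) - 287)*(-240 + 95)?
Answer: 12359510/297 ≈ 41615.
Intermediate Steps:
(1/(237 + (-154 + 214)) - 287)*(-240 + 95) = (1/(237 + 60) - 287)*(-145) = (1/297 - 287)*(-145) = -85238/297*(-145) = 12359510/297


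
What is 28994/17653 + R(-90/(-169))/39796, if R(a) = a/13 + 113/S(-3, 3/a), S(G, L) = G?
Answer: 7600616086261/4630301331708 ≈ 1.6415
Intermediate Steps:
R(a) = -113/3 + a/13 (R(a) = a/13 + 113/(-3) = a*(1/13) + 113*(-1/3) = a/13 - 113/3 = -113/3 + a/13)
28994/17653 + R(-90/(-169))/39796 = 28994/17653 + (-113/3 + (-90/(-169))/13)/39796 = 28994*(1/17653) + (-113/3 + (-90*(-1/169))/13)*(1/39796) = 28994/17653 + (-113/3 + (1/13)*(90/169))*(1/39796) = 28994/17653 + (-113/3 + 90/2197)*(1/39796) = 28994/17653 - 247991/6591*1/39796 = 28994/17653 - 247991/262295436 = 7600616086261/4630301331708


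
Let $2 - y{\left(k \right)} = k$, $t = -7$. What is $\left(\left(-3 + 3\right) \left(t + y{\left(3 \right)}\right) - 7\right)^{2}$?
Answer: $49$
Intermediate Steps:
$y{\left(k \right)} = 2 - k$
$\left(\left(-3 + 3\right) \left(t + y{\left(3 \right)}\right) - 7\right)^{2} = \left(\left(-3 + 3\right) \left(-7 + \left(2 - 3\right)\right) - 7\right)^{2} = \left(0 \left(-7 + \left(2 - 3\right)\right) - 7\right)^{2} = \left(0 \left(-7 - 1\right) - 7\right)^{2} = \left(0 \left(-8\right) - 7\right)^{2} = \left(0 - 7\right)^{2} = \left(-7\right)^{2} = 49$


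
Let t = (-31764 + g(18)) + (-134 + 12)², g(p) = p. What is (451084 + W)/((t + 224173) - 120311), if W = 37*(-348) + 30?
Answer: 219119/43500 ≈ 5.0372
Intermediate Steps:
W = -12846 (W = -12876 + 30 = -12846)
t = -16862 (t = (-31764 + 18) + (-134 + 12)² = -31746 + (-122)² = -31746 + 14884 = -16862)
(451084 + W)/((t + 224173) - 120311) = (451084 - 12846)/((-16862 + 224173) - 120311) = 438238/(207311 - 120311) = 438238/87000 = 438238*(1/87000) = 219119/43500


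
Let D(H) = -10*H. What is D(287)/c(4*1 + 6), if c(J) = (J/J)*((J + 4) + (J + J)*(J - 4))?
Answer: -1435/67 ≈ -21.418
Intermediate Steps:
c(J) = 4 + J + 2*J*(-4 + J) (c(J) = 1*((4 + J) + (2*J)*(-4 + J)) = 1*((4 + J) + 2*J*(-4 + J)) = 1*(4 + J + 2*J*(-4 + J)) = 4 + J + 2*J*(-4 + J))
D(287)/c(4*1 + 6) = (-10*287)/(4 - 7*(4*1 + 6) + 2*(4*1 + 6)**2) = -2870/(4 - 7*(4 + 6) + 2*(4 + 6)**2) = -2870/(4 - 7*10 + 2*10**2) = -2870/(4 - 70 + 2*100) = -2870/(4 - 70 + 200) = -2870/134 = -2870*1/134 = -1435/67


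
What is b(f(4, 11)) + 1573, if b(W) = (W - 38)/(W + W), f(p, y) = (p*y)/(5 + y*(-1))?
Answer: 17337/11 ≈ 1576.1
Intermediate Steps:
f(p, y) = p*y/(5 - y) (f(p, y) = (p*y)/(5 - y) = p*y/(5 - y))
b(W) = (-38 + W)/(2*W) (b(W) = (-38 + W)/((2*W)) = (-38 + W)*(1/(2*W)) = (-38 + W)/(2*W))
b(f(4, 11)) + 1573 = (-38 - 1*4*11/(-5 + 11))/(2*((-1*4*11/(-5 + 11)))) + 1573 = (-38 - 1*4*11/6)/(2*((-1*4*11/6))) + 1573 = (-38 - 1*4*11*1/6)/(2*((-1*4*11*1/6))) + 1573 = (-38 - 22/3)/(2*(-22/3)) + 1573 = (1/2)*(-3/22)*(-136/3) + 1573 = 34/11 + 1573 = 17337/11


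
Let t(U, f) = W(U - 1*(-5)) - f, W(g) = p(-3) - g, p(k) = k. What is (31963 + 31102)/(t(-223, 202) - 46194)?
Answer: -63065/46181 ≈ -1.3656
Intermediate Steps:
W(g) = -3 - g
t(U, f) = -8 - U - f (t(U, f) = (-3 - (U - 1*(-5))) - f = (-3 - (U + 5)) - f = (-3 - (5 + U)) - f = (-3 + (-5 - U)) - f = (-8 - U) - f = -8 - U - f)
(31963 + 31102)/(t(-223, 202) - 46194) = (31963 + 31102)/((-8 - 1*(-223) - 1*202) - 46194) = 63065/((-8 + 223 - 202) - 46194) = 63065/(13 - 46194) = 63065/(-46181) = 63065*(-1/46181) = -63065/46181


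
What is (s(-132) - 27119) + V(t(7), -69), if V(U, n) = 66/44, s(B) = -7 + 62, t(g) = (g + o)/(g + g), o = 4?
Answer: -54125/2 ≈ -27063.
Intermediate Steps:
t(g) = (4 + g)/(2*g) (t(g) = (g + 4)/(g + g) = (4 + g)/((2*g)) = (4 + g)*(1/(2*g)) = (4 + g)/(2*g))
s(B) = 55
V(U, n) = 3/2 (V(U, n) = 66*(1/44) = 3/2)
(s(-132) - 27119) + V(t(7), -69) = (55 - 27119) + 3/2 = -27064 + 3/2 = -54125/2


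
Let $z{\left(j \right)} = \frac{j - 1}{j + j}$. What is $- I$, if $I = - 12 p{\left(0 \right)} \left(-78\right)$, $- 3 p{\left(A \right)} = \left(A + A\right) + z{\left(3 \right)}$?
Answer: $104$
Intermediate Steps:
$z{\left(j \right)} = \frac{-1 + j}{2 j}$
$p{\left(A \right)} = - \frac{1}{9} - \frac{2 A}{3}$ ($p{\left(A \right)} = - \frac{\left(A + A\right) + \frac{-1 + 3}{2 \cdot 3}}{3} = - \frac{2 A + \frac{1}{2} \cdot \frac{1}{3} \cdot 2}{3} = - \frac{2 A + \frac{1}{3}}{3} = - \frac{\frac{1}{3} + 2 A}{3} = - \frac{1}{9} - \frac{2 A}{3}$)
$I = -104$ ($I = - 12 \left(- \frac{1}{9} - 0\right) \left(-78\right) = - 12 \left(- \frac{1}{9} + 0\right) \left(-78\right) = \left(-12\right) \left(- \frac{1}{9}\right) \left(-78\right) = \frac{4}{3} \left(-78\right) = -104$)
$- I = \left(-1\right) \left(-104\right) = 104$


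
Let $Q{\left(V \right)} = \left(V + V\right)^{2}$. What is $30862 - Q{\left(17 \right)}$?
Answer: $29706$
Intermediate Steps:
$Q{\left(V \right)} = 4 V^{2}$ ($Q{\left(V \right)} = \left(2 V\right)^{2} = 4 V^{2}$)
$30862 - Q{\left(17 \right)} = 30862 - 4 \cdot 17^{2} = 30862 - 4 \cdot 289 = 30862 - 1156 = 29706$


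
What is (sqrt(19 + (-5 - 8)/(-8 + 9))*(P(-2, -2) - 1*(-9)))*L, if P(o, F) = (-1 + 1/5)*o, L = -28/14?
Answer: -106*sqrt(6)/5 ≈ -51.929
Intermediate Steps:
L = -2 (L = -28*1/14 = -2)
P(o, F) = -4*o/5 (P(o, F) = (-1 + 1/5)*o = -4*o/5)
(sqrt(19 + (-5 - 8)/(-8 + 9))*(P(-2, -2) - 1*(-9)))*L = (sqrt(19 + (-5 - 8)/(-8 + 9))*(-4/5*(-2) - 1*(-9)))*(-2) = (sqrt(19 - 13/1)*(8/5 + 9))*(-2) = (sqrt(19 - 13*1)*(53/5))*(-2) = (sqrt(19 - 13)*(53/5))*(-2) = (sqrt(6)*(53/5))*(-2) = (53*sqrt(6)/5)*(-2) = -106*sqrt(6)/5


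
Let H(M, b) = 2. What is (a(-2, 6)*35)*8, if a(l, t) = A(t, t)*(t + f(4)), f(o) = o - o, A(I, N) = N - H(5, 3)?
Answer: 6720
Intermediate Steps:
A(I, N) = -2 + N (A(I, N) = N - 1*2 = N - 2 = -2 + N)
f(o) = 0
a(l, t) = t*(-2 + t) (a(l, t) = (-2 + t)*(t + 0) = (-2 + t)*t = t*(-2 + t))
(a(-2, 6)*35)*8 = ((6*(-2 + 6))*35)*8 = ((6*4)*35)*8 = (24*35)*8 = 840*8 = 6720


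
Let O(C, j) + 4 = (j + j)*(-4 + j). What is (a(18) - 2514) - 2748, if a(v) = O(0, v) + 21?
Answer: -4741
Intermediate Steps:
O(C, j) = -4 + 2*j*(-4 + j) (O(C, j) = -4 + (j + j)*(-4 + j) = -4 + (2*j)*(-4 + j) = -4 + 2*j*(-4 + j))
a(v) = 17 - 8*v + 2*v² (a(v) = (-4 - 8*v + 2*v²) + 21 = 17 - 8*v + 2*v²)
(a(18) - 2514) - 2748 = ((17 - 8*18 + 2*18²) - 2514) - 2748 = ((17 - 144 + 2*324) - 2514) - 2748 = ((17 - 144 + 648) - 2514) - 2748 = (521 - 2514) - 2748 = -1993 - 2748 = -4741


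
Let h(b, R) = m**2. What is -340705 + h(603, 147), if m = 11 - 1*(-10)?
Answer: -340264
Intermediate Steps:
m = 21 (m = 11 + 10 = 21)
h(b, R) = 441 (h(b, R) = 21**2 = 441)
-340705 + h(603, 147) = -340705 + 441 = -340264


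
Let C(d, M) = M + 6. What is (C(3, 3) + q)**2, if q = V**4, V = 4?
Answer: 70225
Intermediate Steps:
C(d, M) = 6 + M
q = 256 (q = 4**4 = 256)
(C(3, 3) + q)**2 = ((6 + 3) + 256)**2 = (9 + 256)**2 = 265**2 = 70225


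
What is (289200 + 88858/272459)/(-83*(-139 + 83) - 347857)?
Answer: -7163202878/8500943721 ≈ -0.84264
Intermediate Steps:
(289200 + 88858/272459)/(-83*(-139 + 83) - 347857) = (289200 + 88858*(1/272459))/(-83*(-56) - 347857) = (289200 + 8078/24769)/(4648 - 347857) = (7163202878/24769)/(-343209) = (7163202878/24769)*(-1/343209) = -7163202878/8500943721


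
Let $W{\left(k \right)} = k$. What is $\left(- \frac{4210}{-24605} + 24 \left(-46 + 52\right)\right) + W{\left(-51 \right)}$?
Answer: $\frac{458495}{4921} \approx 93.171$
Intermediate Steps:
$\left(- \frac{4210}{-24605} + 24 \left(-46 + 52\right)\right) + W{\left(-51 \right)} = \left(- \frac{4210}{-24605} + 24 \left(-46 + 52\right)\right) - 51 = \left(\left(-4210\right) \left(- \frac{1}{24605}\right) + 24 \cdot 6\right) - 51 = \left(\frac{842}{4921} + 144\right) - 51 = \frac{709466}{4921} - 51 = \frac{458495}{4921}$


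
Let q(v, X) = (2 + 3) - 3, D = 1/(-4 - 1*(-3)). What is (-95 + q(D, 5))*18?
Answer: -1674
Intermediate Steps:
D = -1 (D = 1/(-4 + 3) = 1/(-1) = -1)
q(v, X) = 2 (q(v, X) = 5 - 3 = 2)
(-95 + q(D, 5))*18 = (-95 + 2)*18 = -93*18 = -1674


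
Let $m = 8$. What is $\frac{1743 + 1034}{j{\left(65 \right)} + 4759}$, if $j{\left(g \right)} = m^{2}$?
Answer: $\frac{2777}{4823} \approx 0.57578$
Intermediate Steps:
$j{\left(g \right)} = 64$ ($j{\left(g \right)} = 8^{2} = 64$)
$\frac{1743 + 1034}{j{\left(65 \right)} + 4759} = \frac{1743 + 1034}{64 + 4759} = \frac{2777}{4823}$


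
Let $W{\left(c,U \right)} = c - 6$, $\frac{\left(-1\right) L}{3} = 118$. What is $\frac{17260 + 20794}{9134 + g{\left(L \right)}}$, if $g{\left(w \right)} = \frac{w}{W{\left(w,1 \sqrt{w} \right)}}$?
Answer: $\frac{2283240}{548099} \approx 4.1657$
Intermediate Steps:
$L = -354$ ($L = \left(-3\right) 118 = -354$)
$W{\left(c,U \right)} = -6 + c$
$g{\left(w \right)} = \frac{w}{-6 + w}$
$\frac{17260 + 20794}{9134 + g{\left(L \right)}} = \frac{17260 + 20794}{9134 - \frac{354}{-6 - 354}} = \frac{38054}{9134 - \frac{354}{-360}} = \frac{38054}{9134 - - \frac{59}{60}} = \frac{38054}{9134 + \frac{59}{60}} = \frac{38054}{\frac{548099}{60}} = 38054 \cdot \frac{60}{548099} = \frac{2283240}{548099}$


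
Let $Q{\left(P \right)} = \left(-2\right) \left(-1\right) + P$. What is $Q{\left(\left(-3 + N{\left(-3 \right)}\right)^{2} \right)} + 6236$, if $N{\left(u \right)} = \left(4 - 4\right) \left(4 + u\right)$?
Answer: $6247$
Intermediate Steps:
$N{\left(u \right)} = 0$ ($N{\left(u \right)} = 0 \left(4 + u\right) = 0$)
$Q{\left(P \right)} = 2 + P$
$Q{\left(\left(-3 + N{\left(-3 \right)}\right)^{2} \right)} + 6236 = \left(2 + \left(-3 + 0\right)^{2}\right) + 6236 = \left(2 + \left(-3\right)^{2}\right) + 6236 = \left(2 + 9\right) + 6236 = 11 + 6236 = 6247$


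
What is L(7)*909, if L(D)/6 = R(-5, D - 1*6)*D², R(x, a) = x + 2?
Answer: -801738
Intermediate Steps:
R(x, a) = 2 + x
L(D) = -18*D² (L(D) = 6*((2 - 5)*D²) = 6*(-3*D²) = -18*D²)
L(7)*909 = -18*7²*909 = -18*49*909 = -882*909 = -801738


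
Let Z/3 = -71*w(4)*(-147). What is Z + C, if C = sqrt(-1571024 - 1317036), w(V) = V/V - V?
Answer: -93933 + 14*I*sqrt(14735) ≈ -93933.0 + 1699.4*I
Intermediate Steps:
w(V) = 1 - V
C = 14*I*sqrt(14735) (C = sqrt(-2888060) = 14*I*sqrt(14735) ≈ 1699.4*I)
Z = -93933 (Z = 3*(-71*(1 - 1*4)*(-147)) = 3*(-71*(1 - 4)*(-147)) = 3*(-71*(-3)*(-147)) = 3*(213*(-147)) = 3*(-31311) = -93933)
Z + C = -93933 + 14*I*sqrt(14735)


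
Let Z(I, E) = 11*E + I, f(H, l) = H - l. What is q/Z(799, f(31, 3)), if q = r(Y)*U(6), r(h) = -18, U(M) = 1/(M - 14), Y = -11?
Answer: 1/492 ≈ 0.0020325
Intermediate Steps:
Z(I, E) = I + 11*E
U(M) = 1/(-14 + M)
q = 9/4 (q = -18/(-14 + 6) = -18/(-8) = -18*(-⅛) = 9/4 ≈ 2.2500)
q/Z(799, f(31, 3)) = 9/(4*(799 + 11*(31 - 1*3))) = 9/(4*(799 + 11*(31 - 3))) = 9/(4*(799 + 11*28)) = 9/(4*(799 + 308)) = (9/4)/1107 = (9/4)*(1/1107) = 1/492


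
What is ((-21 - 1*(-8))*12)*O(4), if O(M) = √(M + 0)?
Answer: -312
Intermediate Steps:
O(M) = √M
((-21 - 1*(-8))*12)*O(4) = ((-21 - 1*(-8))*12)*√4 = ((-21 + 8)*12)*2 = -13*12*2 = -156*2 = -312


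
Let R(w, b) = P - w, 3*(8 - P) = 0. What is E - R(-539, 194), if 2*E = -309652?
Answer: -155373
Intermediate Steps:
P = 8 (P = 8 - 1/3*0 = 8 + 0 = 8)
E = -154826 (E = (1/2)*(-309652) = -154826)
R(w, b) = 8 - w
E - R(-539, 194) = -154826 - (8 - 1*(-539)) = -154826 - (8 + 539) = -154826 - 1*547 = -154826 - 547 = -155373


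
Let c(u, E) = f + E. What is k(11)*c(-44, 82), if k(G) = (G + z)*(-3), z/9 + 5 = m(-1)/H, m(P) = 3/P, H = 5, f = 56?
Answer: 81558/5 ≈ 16312.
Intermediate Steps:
z = -252/5 (z = -45 + 9*((3/(-1))/5) = -45 + 9*((3*(-1))*(⅕)) = -45 + 9*(-3*⅕) = -45 + 9*(-⅗) = -45 - 27/5 = -252/5 ≈ -50.400)
k(G) = 756/5 - 3*G (k(G) = (G - 252/5)*(-3) = (-252/5 + G)*(-3) = 756/5 - 3*G)
c(u, E) = 56 + E
k(11)*c(-44, 82) = (756/5 - 3*11)*(56 + 82) = (756/5 - 33)*138 = (591/5)*138 = 81558/5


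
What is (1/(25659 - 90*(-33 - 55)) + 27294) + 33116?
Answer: 2028507391/33579 ≈ 60410.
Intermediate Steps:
(1/(25659 - 90*(-33 - 55)) + 27294) + 33116 = (1/(25659 - 90*(-88)) + 27294) + 33116 = (1/(25659 + 7920) + 27294) + 33116 = (1/33579 + 27294) + 33116 = 916505227/33579 + 33116 = 2028507391/33579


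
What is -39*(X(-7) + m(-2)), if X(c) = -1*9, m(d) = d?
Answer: 429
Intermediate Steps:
X(c) = -9
-39*(X(-7) + m(-2)) = -39*(-9 - 2) = -39*(-11) = 429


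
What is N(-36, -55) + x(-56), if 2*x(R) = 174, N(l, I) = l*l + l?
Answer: 1347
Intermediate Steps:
N(l, I) = l + l**2 (N(l, I) = l**2 + l = l + l**2)
x(R) = 87 (x(R) = (1/2)*174 = 87)
N(-36, -55) + x(-56) = -36*(1 - 36) + 87 = -36*(-35) + 87 = 1260 + 87 = 1347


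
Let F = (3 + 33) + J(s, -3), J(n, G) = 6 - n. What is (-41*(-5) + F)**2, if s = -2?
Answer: 62001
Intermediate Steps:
F = 44 (F = (3 + 33) + (6 - 1*(-2)) = 36 + (6 + 2) = 36 + 8 = 44)
(-41*(-5) + F)**2 = (-41*(-5) + 44)**2 = (205 + 44)**2 = 249**2 = 62001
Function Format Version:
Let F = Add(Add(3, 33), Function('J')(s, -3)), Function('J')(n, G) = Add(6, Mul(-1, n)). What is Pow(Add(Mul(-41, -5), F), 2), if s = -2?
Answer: 62001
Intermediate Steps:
F = 44 (F = Add(Add(3, 33), Add(6, Mul(-1, -2))) = Add(36, Add(6, 2)) = Add(36, 8) = 44)
Pow(Add(Mul(-41, -5), F), 2) = Pow(Add(Mul(-41, -5), 44), 2) = Pow(Add(205, 44), 2) = Pow(249, 2) = 62001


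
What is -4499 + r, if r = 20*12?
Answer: -4259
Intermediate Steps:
r = 240
-4499 + r = -4499 + 240 = -4259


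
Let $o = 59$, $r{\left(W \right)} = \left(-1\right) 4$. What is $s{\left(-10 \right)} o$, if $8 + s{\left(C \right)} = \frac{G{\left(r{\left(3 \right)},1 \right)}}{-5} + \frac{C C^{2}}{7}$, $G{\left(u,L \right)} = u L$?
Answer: $- \frac{309868}{35} \approx -8853.4$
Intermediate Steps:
$r{\left(W \right)} = -4$
$G{\left(u,L \right)} = L u$
$s{\left(C \right)} = - \frac{36}{5} + \frac{C^{3}}{7}$ ($s{\left(C \right)} = -8 + \left(\frac{1 \left(-4\right)}{-5} + \frac{C C^{2}}{7}\right) = -8 + \left(\left(-4\right) \left(- \frac{1}{5}\right) + C^{3} \cdot \frac{1}{7}\right) = -8 + \left(\frac{4}{5} + \frac{C^{3}}{7}\right) = - \frac{36}{5} + \frac{C^{3}}{7}$)
$s{\left(-10 \right)} o = \left(- \frac{36}{5} + \frac{\left(-10\right)^{3}}{7}\right) 59 = \left(- \frac{36}{5} + \frac{1}{7} \left(-1000\right)\right) 59 = \left(- \frac{36}{5} - \frac{1000}{7}\right) 59 = \left(- \frac{5252}{35}\right) 59 = - \frac{309868}{35}$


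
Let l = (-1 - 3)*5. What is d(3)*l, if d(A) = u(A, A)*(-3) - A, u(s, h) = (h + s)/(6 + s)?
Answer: 100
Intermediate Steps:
l = -20 (l = -4*5 = -20)
u(s, h) = (h + s)/(6 + s)
d(A) = -A - 6*A/(6 + A) (d(A) = ((A + A)/(6 + A))*(-3) - A = ((2*A)/(6 + A))*(-3) - A = (2*A/(6 + A))*(-3) - A = -6*A/(6 + A) - A = -A - 6*A/(6 + A))
d(3)*l = (3*(-12 - 1*3)/(6 + 3))*(-20) = (3*(-12 - 3)/9)*(-20) = (3*(1/9)*(-15))*(-20) = -5*(-20) = 100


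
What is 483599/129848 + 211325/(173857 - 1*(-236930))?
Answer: 226096311013/53339870376 ≈ 4.2388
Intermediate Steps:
483599/129848 + 211325/(173857 - 1*(-236930)) = 483599*(1/129848) + 211325/(173857 + 236930) = 483599/129848 + 211325/410787 = 226096311013/53339870376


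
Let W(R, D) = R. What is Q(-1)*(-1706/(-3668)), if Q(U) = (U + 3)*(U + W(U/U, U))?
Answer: 0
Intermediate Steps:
Q(U) = (1 + U)*(3 + U) (Q(U) = (U + 3)*(U + U/U) = (3 + U)*(U + 1) = (3 + U)*(1 + U) = (1 + U)*(3 + U))
Q(-1)*(-1706/(-3668)) = (3 + (-1)**2 + 4*(-1))*(-1706/(-3668)) = (3 + 1 - 4)*(-1706*(-1/3668)) = 0*(853/1834) = 0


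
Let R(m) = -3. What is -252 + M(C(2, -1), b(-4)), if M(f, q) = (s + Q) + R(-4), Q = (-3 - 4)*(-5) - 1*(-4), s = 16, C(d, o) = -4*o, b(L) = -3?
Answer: -200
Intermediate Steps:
Q = 39 (Q = -7*(-5) + 4 = 35 + 4 = 39)
M(f, q) = 52 (M(f, q) = (16 + 39) - 3 = 55 - 3 = 52)
-252 + M(C(2, -1), b(-4)) = -252 + 52 = -200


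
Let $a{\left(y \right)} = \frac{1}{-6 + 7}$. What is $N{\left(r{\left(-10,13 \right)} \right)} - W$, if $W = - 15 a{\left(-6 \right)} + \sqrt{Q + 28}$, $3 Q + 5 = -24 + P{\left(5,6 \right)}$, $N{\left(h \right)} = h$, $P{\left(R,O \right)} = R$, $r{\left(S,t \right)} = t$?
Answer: $28 - 2 \sqrt{5} \approx 23.528$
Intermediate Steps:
$Q = -8$ ($Q = - \frac{5}{3} + \frac{-24 + 5}{3} = - \frac{5}{3} + \frac{1}{3} \left(-19\right) = - \frac{5}{3} - \frac{19}{3} = -8$)
$a{\left(y \right)} = 1$ ($a{\left(y \right)} = 1^{-1} = 1$)
$W = -15 + 2 \sqrt{5}$ ($W = \left(-15\right) 1 + \sqrt{-8 + 28} = -15 + \sqrt{20} = -15 + 2 \sqrt{5} \approx -10.528$)
$N{\left(r{\left(-10,13 \right)} \right)} - W = 13 - \left(-15 + 2 \sqrt{5}\right) = 13 + \left(15 - 2 \sqrt{5}\right) = 28 - 2 \sqrt{5}$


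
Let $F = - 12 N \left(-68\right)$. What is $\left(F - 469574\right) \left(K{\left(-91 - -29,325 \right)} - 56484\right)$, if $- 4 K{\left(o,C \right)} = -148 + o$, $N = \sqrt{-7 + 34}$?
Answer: $26498765181 - 138144312 \sqrt{3} \approx 2.6259 \cdot 10^{10}$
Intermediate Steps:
$N = 3 \sqrt{3}$ ($N = \sqrt{27} = 3 \sqrt{3} \approx 5.1962$)
$K{\left(o,C \right)} = 37 - \frac{o}{4}$ ($K{\left(o,C \right)} = - \frac{-148 + o}{4} = 37 - \frac{o}{4}$)
$F = 2448 \sqrt{3}$ ($F = - 12 \cdot 3 \sqrt{3} \left(-68\right) = - 36 \sqrt{3} \left(-68\right) = 2448 \sqrt{3} \approx 4240.1$)
$\left(F - 469574\right) \left(K{\left(-91 - -29,325 \right)} - 56484\right) = \left(2448 \sqrt{3} - 469574\right) \left(\left(37 - \frac{-91 - -29}{4}\right) - 56484\right) = \left(-469574 + 2448 \sqrt{3}\right) \left(\left(37 - \frac{-91 + 29}{4}\right) - 56484\right) = \left(-469574 + 2448 \sqrt{3}\right) \left(\left(37 - - \frac{31}{2}\right) - 56484\right) = \left(-469574 + 2448 \sqrt{3}\right) \left(\left(37 + \frac{31}{2}\right) - 56484\right) = \left(-469574 + 2448 \sqrt{3}\right) \left(\frac{105}{2} - 56484\right) = \left(-469574 + 2448 \sqrt{3}\right) \left(- \frac{112863}{2}\right) = 26498765181 - 138144312 \sqrt{3}$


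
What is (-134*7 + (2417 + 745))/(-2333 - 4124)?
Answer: -2224/6457 ≈ -0.34443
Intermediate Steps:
(-134*7 + (2417 + 745))/(-2333 - 4124) = (-938 + 3162)/(-6457) = 2224*(-1/6457) = -2224/6457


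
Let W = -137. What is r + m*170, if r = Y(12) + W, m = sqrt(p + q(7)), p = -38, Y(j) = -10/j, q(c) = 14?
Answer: -827/6 + 340*I*sqrt(6) ≈ -137.83 + 832.83*I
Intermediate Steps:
m = 2*I*sqrt(6) (m = sqrt(-38 + 14) = sqrt(-24) = 2*I*sqrt(6) ≈ 4.899*I)
r = -827/6 (r = -10/12 - 137 = -10*1/12 - 137 = -5/6 - 137 = -827/6 ≈ -137.83)
r + m*170 = -827/6 + (2*I*sqrt(6))*170 = -827/6 + 340*I*sqrt(6)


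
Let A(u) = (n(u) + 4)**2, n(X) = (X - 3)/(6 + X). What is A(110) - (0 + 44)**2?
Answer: -25724775/13456 ≈ -1911.8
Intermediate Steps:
n(X) = (-3 + X)/(6 + X)
A(u) = (4 + (-3 + u)/(6 + u))**2 (A(u) = ((-3 + u)/(6 + u) + 4)**2 = (4 + (-3 + u)/(6 + u))**2)
A(110) - (0 + 44)**2 = (21 + 5*110)**2/(6 + 110)**2 - (0 + 44)**2 = (21 + 550)**2/116**2 - 1*44**2 = (1/13456)*571**2 - 1*1936 = (1/13456)*326041 - 1936 = 326041/13456 - 1936 = -25724775/13456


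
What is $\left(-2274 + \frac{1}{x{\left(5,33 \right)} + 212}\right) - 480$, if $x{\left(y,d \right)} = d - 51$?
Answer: $- \frac{534275}{194} \approx -2754.0$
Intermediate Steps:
$x{\left(y,d \right)} = -51 + d$
$\left(-2274 + \frac{1}{x{\left(5,33 \right)} + 212}\right) - 480 = \left(-2274 + \frac{1}{\left(-51 + 33\right) + 212}\right) - 480 = \left(-2274 + \frac{1}{-18 + 212}\right) - 480 = \left(-2274 + \frac{1}{194}\right) - 480 = - \frac{441155}{194} - 480 = - \frac{534275}{194}$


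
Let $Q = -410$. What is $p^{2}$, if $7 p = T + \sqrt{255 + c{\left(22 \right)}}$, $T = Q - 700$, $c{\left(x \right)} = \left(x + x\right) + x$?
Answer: $\frac{\left(1110 - \sqrt{321}\right)^{2}}{49} \approx 24340.0$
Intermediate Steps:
$c{\left(x \right)} = 3 x$ ($c{\left(x \right)} = 2 x + x = 3 x$)
$T = -1110$ ($T = -410 - 700 = -1110$)
$p = - \frac{1110}{7} + \frac{\sqrt{321}}{7}$ ($p = \frac{-1110 + \sqrt{255 + 3 \cdot 22}}{7} = \frac{-1110 + \sqrt{255 + 66}}{7} = \frac{-1110 + \sqrt{321}}{7} = - \frac{1110}{7} + \frac{\sqrt{321}}{7} \approx -156.01$)
$p^{2} = \left(- \frac{1110}{7} + \frac{\sqrt{321}}{7}\right)^{2}$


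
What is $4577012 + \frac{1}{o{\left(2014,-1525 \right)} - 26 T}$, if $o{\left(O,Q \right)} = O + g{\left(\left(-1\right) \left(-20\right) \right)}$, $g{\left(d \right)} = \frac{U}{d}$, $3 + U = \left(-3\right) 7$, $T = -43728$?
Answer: $\frac{26064728544453}{5694704} \approx 4.577 \cdot 10^{6}$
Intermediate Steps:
$U = -24$ ($U = -3 - 21 = -24$)
$g{\left(d \right)} = - \frac{24}{d}$
$o{\left(O,Q \right)} = - \frac{6}{5} + O$ ($o{\left(O,Q \right)} = O - \frac{24}{\left(-1\right) \left(-20\right)} = O - \frac{24}{20} = O - \frac{6}{5} = - \frac{6}{5} + O$)
$4577012 + \frac{1}{o{\left(2014,-1525 \right)} - 26 T} = 4577012 + \frac{1}{\left(- \frac{6}{5} + 2014\right) - -1136928} = 4577012 + \frac{1}{\frac{10064}{5} + 1136928} = 4577012 + \frac{1}{\frac{5694704}{5}} = 4577012 + \frac{5}{5694704} = \frac{26064728544453}{5694704}$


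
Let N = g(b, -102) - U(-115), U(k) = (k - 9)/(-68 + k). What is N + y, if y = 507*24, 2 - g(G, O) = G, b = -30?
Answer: 2232476/183 ≈ 12199.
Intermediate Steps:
g(G, O) = 2 - G
y = 12168
U(k) = (-9 + k)/(-68 + k)
N = 5732/183 (N = (2 - 1*(-30)) - (-9 - 115)/(-68 - 115) = (2 + 30) - (-124)/(-183) = 32 - (-1)*(-124)/183 = 32 - 1*124/183 = 32 - 124/183 = 5732/183 ≈ 31.322)
N + y = 5732/183 + 12168 = 2232476/183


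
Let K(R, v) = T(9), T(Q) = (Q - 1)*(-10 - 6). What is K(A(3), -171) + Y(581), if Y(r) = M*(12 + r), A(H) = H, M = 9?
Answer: 5209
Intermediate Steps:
T(Q) = 16 - 16*Q (T(Q) = (-1 + Q)*(-16) = 16 - 16*Q)
K(R, v) = -128 (K(R, v) = 16 - 16*9 = 16 - 144 = -128)
Y(r) = 108 + 9*r (Y(r) = 9*(12 + r) = 108 + 9*r)
K(A(3), -171) + Y(581) = -128 + (108 + 9*581) = -128 + (108 + 5229) = -128 + 5337 = 5209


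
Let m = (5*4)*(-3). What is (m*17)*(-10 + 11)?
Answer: -1020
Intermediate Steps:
m = -60 (m = 20*(-3) = -60)
(m*17)*(-10 + 11) = (-60*17)*(-10 + 11) = -1020*1 = -1020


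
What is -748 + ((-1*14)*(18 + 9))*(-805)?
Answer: 303542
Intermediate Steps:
-748 + ((-1*14)*(18 + 9))*(-805) = -748 - 14*27*(-805) = -748 - 378*(-805) = -748 + 304290 = 303542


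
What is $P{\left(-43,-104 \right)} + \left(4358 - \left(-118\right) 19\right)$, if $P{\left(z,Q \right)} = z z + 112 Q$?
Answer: $-3199$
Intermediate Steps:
$P{\left(z,Q \right)} = z^{2} + 112 Q$
$P{\left(-43,-104 \right)} + \left(4358 - \left(-118\right) 19\right) = \left(\left(-43\right)^{2} + 112 \left(-104\right)\right) + \left(4358 - \left(-118\right) 19\right) = \left(1849 - 11648\right) + \left(4358 - -2242\right) = -9799 + \left(4358 + 2242\right) = -9799 + 6600 = -3199$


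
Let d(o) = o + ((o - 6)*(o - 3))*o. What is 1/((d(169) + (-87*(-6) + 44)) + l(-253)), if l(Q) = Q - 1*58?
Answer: 1/4573226 ≈ 2.1866e-7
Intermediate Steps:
d(o) = o + o*(-6 + o)*(-3 + o) (d(o) = o + ((-6 + o)*(-3 + o))*o = o + o*(-6 + o)*(-3 + o))
l(Q) = -58 + Q (l(Q) = Q - 58 = -58 + Q)
1/((d(169) + (-87*(-6) + 44)) + l(-253)) = 1/((169*(19 + 169² - 9*169) + (-87*(-6) + 44)) + (-58 - 253)) = 1/((169*(19 + 28561 - 1521) + (522 + 44)) - 311) = 1/((169*27059 + 566) - 311) = 1/((4572971 + 566) - 311) = 1/(4573537 - 311) = 1/4573226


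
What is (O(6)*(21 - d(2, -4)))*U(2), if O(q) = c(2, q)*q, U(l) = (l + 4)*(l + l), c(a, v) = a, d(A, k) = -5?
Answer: 7488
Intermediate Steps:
U(l) = 2*l*(4 + l) (U(l) = (4 + l)*(2*l) = 2*l*(4 + l))
O(q) = 2*q
(O(6)*(21 - d(2, -4)))*U(2) = ((2*6)*(21 - 1*(-5)))*(2*2*(4 + 2)) = (12*(21 + 5))*(2*2*6) = (12*26)*24 = 312*24 = 7488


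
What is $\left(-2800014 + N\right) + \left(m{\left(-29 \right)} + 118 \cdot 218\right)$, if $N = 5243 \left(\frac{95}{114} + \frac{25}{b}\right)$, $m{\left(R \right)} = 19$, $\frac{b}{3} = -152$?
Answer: $- \frac{1263206311}{456} \approx -2.7702 \cdot 10^{6}$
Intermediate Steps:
$b = -456$ ($b = 3 \left(-152\right) = -456$)
$N = \frac{1861265}{456}$ ($N = 5243 \left(\frac{95}{114} + \frac{25}{-456}\right) = 5243 \left(95 \cdot \frac{1}{114} + 25 \left(- \frac{1}{456}\right)\right) = 5243 \left(\frac{5}{6} - \frac{25}{456}\right) = 5243 \cdot \frac{355}{456} = \frac{1861265}{456} \approx 4081.7$)
$\left(-2800014 + N\right) + \left(m{\left(-29 \right)} + 118 \cdot 218\right) = \left(-2800014 + \frac{1861265}{456}\right) + \left(19 + 118 \cdot 218\right) = - \frac{1274945119}{456} + \left(19 + 25724\right) = - \frac{1274945119}{456} + 25743 = - \frac{1263206311}{456}$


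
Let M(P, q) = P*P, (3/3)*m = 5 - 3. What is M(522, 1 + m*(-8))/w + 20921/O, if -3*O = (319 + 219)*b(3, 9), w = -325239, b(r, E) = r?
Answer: -2316973837/58326194 ≈ -39.724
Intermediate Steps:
m = 2 (m = 5 - 3 = 2)
M(P, q) = P²
O = -538 (O = -(319 + 219)*3/3 = -538*3/3 = -⅓*1614 = -538)
M(522, 1 + m*(-8))/w + 20921/O = 522²/(-325239) + 20921/(-538) = 272484*(-1/325239) + 20921*(-1/538) = -90828/108413 - 20921/538 = -2316973837/58326194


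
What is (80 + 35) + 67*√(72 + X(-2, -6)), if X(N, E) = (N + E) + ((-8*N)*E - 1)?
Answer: 115 + 67*I*√33 ≈ 115.0 + 384.89*I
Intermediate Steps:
X(N, E) = -1 + E + N - 8*E*N (X(N, E) = (E + N) + (-8*E*N - 1) = (E + N) + (-1 - 8*E*N) = -1 + E + N - 8*E*N)
(80 + 35) + 67*√(72 + X(-2, -6)) = (80 + 35) + 67*√(72 + (-1 - 6 - 2 - 8*(-6)*(-2))) = 115 + 67*√(72 + (-1 - 6 - 2 - 96)) = 115 + 67*√(72 - 105) = 115 + 67*√(-33) = 115 + 67*(I*√33) = 115 + 67*I*√33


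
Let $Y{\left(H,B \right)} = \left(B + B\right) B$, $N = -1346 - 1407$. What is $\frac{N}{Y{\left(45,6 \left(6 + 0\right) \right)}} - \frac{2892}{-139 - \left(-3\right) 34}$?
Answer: $\frac{7394203}{95904} \approx 77.1$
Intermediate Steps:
$N = -2753$ ($N = -1346 - 1407 = -2753$)
$Y{\left(H,B \right)} = 2 B^{2}$ ($Y{\left(H,B \right)} = 2 B B = 2 B^{2}$)
$\frac{N}{Y{\left(45,6 \left(6 + 0\right) \right)}} - \frac{2892}{-139 - \left(-3\right) 34} = - \frac{2753}{2 \left(6 \left(6 + 0\right)\right)^{2}} - \frac{2892}{-139 - \left(-3\right) 34} = - \frac{2753}{2 \left(6 \cdot 6\right)^{2}} - \frac{2892}{-139 - -102} = - \frac{2753}{2 \cdot 36^{2}} - \frac{2892}{-139 + 102} = - \frac{2753}{2 \cdot 1296} - \frac{2892}{-37} = - \frac{2753}{2592} - - \frac{2892}{37} = \left(-2753\right) \frac{1}{2592} + \frac{2892}{37} = - \frac{2753}{2592} + \frac{2892}{37} = \frac{7394203}{95904}$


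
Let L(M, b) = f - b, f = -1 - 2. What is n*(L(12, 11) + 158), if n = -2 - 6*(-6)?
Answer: 4896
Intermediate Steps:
f = -3
n = 34 (n = -2 + 36 = 34)
L(M, b) = -3 - b
n*(L(12, 11) + 158) = 34*((-3 - 1*11) + 158) = 34*((-3 - 11) + 158) = 34*(-14 + 158) = 34*144 = 4896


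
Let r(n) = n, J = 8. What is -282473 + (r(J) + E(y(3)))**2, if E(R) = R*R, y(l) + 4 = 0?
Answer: -281897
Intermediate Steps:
y(l) = -4 (y(l) = -4 + 0 = -4)
E(R) = R**2
-282473 + (r(J) + E(y(3)))**2 = -282473 + (8 + (-4)**2)**2 = -282473 + (8 + 16)**2 = -282473 + 24**2 = -282473 + 576 = -281897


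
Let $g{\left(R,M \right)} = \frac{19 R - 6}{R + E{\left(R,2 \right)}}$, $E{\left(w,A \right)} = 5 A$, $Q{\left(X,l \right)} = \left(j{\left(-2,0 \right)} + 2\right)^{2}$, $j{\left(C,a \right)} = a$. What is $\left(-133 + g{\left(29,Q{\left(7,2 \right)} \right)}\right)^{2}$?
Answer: $\frac{21548164}{1521} \approx 14167.0$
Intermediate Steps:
$Q{\left(X,l \right)} = 4$ ($Q{\left(X,l \right)} = \left(0 + 2\right)^{2} = 2^{2} = 4$)
$g{\left(R,M \right)} = \frac{-6 + 19 R}{10 + R}$ ($g{\left(R,M \right)} = \frac{19 R - 6}{R + 5 \cdot 2} = \frac{-6 + 19 R}{R + 10} = \frac{-6 + 19 R}{10 + R}$)
$\left(-133 + g{\left(29,Q{\left(7,2 \right)} \right)}\right)^{2} = \left(-133 + \frac{-6 + 19 \cdot 29}{10 + 29}\right)^{2} = \left(-133 + \frac{-6 + 551}{39}\right)^{2} = \left(-133 + \frac{1}{39} \cdot 545\right)^{2} = \left(-133 + \frac{545}{39}\right)^{2} = \left(- \frac{4642}{39}\right)^{2} = \frac{21548164}{1521}$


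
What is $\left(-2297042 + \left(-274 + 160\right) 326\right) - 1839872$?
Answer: $-4174078$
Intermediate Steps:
$\left(-2297042 + \left(-274 + 160\right) 326\right) - 1839872 = \left(-2297042 - 37164\right) - 1839872 = -2334206 - 1839872 = -4174078$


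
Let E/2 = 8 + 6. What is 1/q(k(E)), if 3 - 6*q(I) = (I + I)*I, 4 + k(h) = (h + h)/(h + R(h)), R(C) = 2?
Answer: -1350/1373 ≈ -0.98325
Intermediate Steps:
E = 28 (E = 2*(8 + 6) = 2*14 = 28)
k(h) = -4 + 2*h/(2 + h) (k(h) = -4 + (h + h)/(h + 2) = -4 + (2*h)/(2 + h) = -4 + 2*h/(2 + h))
q(I) = 1/2 - I**2/3 (q(I) = 1/2 - (I + I)*I/6 = 1/2 - 2*I*I/6 = 1/2 - I**2/3)
1/q(k(E)) = 1/(1/2 - 4*(-4 - 1*28)**2/(2 + 28)**2/3) = 1/(1/2 - (-4 - 28)**2/225/3) = 1/(1/2 - (2*(1/30)*(-32))**2/3) = 1/(1/2 - (-32/15)**2/3) = 1/(1/2 - 1/3*1024/225) = 1/(1/2 - 1024/675) = 1/(-1373/1350) = -1350/1373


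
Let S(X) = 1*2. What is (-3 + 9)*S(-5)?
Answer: 12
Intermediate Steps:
S(X) = 2
(-3 + 9)*S(-5) = (-3 + 9)*2 = 6*2 = 12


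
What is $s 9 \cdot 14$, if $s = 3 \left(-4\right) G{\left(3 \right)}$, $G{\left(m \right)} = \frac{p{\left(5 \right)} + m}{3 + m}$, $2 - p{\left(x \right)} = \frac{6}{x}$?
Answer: $- \frac{4788}{5} \approx -957.6$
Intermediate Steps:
$p{\left(x \right)} = 2 - \frac{6}{x}$
$G{\left(m \right)} = \frac{\frac{4}{5} + m}{3 + m}$ ($G{\left(m \right)} = \frac{\left(2 - \frac{6}{5}\right) + m}{3 + m} = \frac{\frac{4}{5} + m}{3 + m}$)
$s = - \frac{38}{5}$ ($s = 3 \left(-4\right) \frac{\frac{4}{5} + 3}{3 + 3} = - 12 \cdot \frac{1}{6} \cdot \frac{19}{5} = \left(-12\right) \frac{19}{30} = - \frac{38}{5} \approx -7.6$)
$s 9 \cdot 14 = \left(- \frac{38}{5}\right) 9 \cdot 14 = \left(- \frac{342}{5}\right) 14 = - \frac{4788}{5}$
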